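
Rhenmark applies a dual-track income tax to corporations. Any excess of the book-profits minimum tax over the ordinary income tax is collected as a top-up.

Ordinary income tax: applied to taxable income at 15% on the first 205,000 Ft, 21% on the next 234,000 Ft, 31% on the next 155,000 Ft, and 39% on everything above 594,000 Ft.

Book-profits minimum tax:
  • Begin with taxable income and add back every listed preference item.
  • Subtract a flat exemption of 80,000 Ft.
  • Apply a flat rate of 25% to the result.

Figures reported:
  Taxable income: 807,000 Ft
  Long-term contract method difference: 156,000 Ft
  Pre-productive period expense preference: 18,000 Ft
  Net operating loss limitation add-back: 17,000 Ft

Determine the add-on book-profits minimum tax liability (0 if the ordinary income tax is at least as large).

Ordinary income tax:
  205,000 Ft × 15% = 30,750 Ft
  234,000 Ft × 21% = 49,140 Ft
  155,000 Ft × 31% = 48,050 Ft
  213,000 Ft × 39% = 83,070 Ft
  → 211,010 Ft

Book-profits minimum tax:
  Adjusted income: 807,000 Ft + 156,000 Ft + 18,000 Ft + 17,000 Ft = 998,000 Ft
  Less exemption 80,000 Ft → base 918,000 Ft
  918,000 Ft × 25% = 229,500 Ft

Excess of book-profits minimum tax over ordinary income tax: 229,500 Ft − 211,010 Ft = 18,490 Ft.

18,490 Ft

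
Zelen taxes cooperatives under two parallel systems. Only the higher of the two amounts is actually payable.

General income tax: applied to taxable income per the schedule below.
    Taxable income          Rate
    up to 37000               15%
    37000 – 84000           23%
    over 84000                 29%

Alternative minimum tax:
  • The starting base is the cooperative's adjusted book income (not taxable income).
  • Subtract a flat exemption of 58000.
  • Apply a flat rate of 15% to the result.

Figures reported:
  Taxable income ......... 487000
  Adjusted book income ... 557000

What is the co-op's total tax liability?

Alternative minimum tax:
  Base (adjusted book income): 557000
  Less exemption 58000 → base 499000
  499000 × 15% = 74850

General income tax:
  37000 × 15% = 5550
  47000 × 23% = 10810
  403000 × 29% = 116870
  → 133230

133230 > 74850, so the general income tax governs.

133230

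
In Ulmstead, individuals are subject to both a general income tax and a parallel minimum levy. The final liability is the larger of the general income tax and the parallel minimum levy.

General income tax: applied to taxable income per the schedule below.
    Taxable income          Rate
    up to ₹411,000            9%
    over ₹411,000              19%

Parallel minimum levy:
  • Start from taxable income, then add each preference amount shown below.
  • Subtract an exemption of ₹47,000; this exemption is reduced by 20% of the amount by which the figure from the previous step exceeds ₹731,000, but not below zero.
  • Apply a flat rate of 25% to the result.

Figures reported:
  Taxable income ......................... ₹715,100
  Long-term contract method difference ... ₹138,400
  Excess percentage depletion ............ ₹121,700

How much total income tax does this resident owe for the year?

₹243,800

Parallel minimum levy:
  Adjusted income: ₹715,100 + ₹138,400 + ₹121,700 = ₹975,200
  Exemption: 20% × (₹975,200 − ₹731,000) = ₹48,840 ≥ ₹47,000, so the exemption is fully phased out
  Base: ₹975,200 − ₹0 = ₹975,200
  ₹975,200 × 25% = ₹243,800

General income tax:
  ₹411,000 × 9% = ₹36,990
  ₹304,100 × 19% = ₹57,779
  → ₹94,769

₹243,800 > ₹94,769, so the parallel minimum levy is the binding amount.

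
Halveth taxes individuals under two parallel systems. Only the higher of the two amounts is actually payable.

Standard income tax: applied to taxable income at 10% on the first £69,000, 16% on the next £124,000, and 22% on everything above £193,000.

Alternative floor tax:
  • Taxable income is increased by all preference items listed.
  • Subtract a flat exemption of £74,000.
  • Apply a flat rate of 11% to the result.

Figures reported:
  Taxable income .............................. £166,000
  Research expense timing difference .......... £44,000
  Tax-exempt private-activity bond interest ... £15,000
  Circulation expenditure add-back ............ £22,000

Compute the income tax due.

Standard income tax:
  £69,000 × 10% = £6,900
  £97,000 × 16% = £15,520
  → £22,420

Alternative floor tax:
  Adjusted income: £166,000 + £44,000 + £15,000 + £22,000 = £247,000
  Less exemption £74,000 → base £173,000
  £173,000 × 11% = £19,030

£22,420 > £19,030, so the standard income tax governs.

£22,420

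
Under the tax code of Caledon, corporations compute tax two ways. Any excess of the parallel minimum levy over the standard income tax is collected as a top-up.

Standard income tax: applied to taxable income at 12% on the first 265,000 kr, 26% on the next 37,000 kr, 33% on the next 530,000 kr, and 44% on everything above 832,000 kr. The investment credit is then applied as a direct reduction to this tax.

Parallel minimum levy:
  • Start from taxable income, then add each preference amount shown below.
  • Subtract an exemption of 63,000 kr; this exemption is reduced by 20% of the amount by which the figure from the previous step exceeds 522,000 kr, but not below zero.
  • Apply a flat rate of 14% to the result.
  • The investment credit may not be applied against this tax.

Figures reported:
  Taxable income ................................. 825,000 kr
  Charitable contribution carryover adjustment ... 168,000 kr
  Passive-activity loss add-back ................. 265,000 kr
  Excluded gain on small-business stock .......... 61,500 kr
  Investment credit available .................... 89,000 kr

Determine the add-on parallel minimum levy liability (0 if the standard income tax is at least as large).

Standard income tax:
  265,000 kr × 12% = 31,800 kr
  37,000 kr × 26% = 9,620 kr
  523,000 kr × 33% = 172,590 kr
  → 214,010 kr
  Less investment credit 89,000 kr → 125,010 kr

Parallel minimum levy:
  Adjusted income: 825,000 kr + 168,000 kr + 265,000 kr + 61,500 kr = 1,319,500 kr
  Exemption: 20% × (1,319,500 kr − 522,000 kr) = 159,500 kr ≥ 63,000 kr, so the exemption is fully phased out
  Base: 1,319,500 kr − 0 kr = 1,319,500 kr
  1,319,500 kr × 14% = 184,730 kr

Excess of parallel minimum levy over standard income tax: 184,730 kr − 125,010 kr = 59,720 kr.

59,720 kr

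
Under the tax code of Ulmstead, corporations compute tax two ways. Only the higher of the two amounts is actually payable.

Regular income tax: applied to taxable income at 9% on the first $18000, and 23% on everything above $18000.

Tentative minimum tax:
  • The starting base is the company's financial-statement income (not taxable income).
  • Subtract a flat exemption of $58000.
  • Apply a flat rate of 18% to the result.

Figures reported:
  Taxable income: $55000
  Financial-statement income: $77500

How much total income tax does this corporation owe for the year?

$10130

Regular income tax:
  $18000 × 9% = $1620
  $37000 × 23% = $8510
  → $10130

Tentative minimum tax:
  Base (financial-statement income): $77500
  Less exemption $58000 → base $19500
  $19500 × 18% = $3510

$10130 > $3510, so the regular income tax governs.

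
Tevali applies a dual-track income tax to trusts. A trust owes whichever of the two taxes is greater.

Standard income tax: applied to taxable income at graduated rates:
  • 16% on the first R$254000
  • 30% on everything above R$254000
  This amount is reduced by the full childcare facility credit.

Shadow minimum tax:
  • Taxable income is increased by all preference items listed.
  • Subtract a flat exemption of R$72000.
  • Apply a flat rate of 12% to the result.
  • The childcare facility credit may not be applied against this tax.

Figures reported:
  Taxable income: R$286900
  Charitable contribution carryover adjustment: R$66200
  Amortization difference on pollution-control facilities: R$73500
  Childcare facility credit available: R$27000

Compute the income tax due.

R$42552

Shadow minimum tax:
  Adjusted income: R$286900 + R$66200 + R$73500 = R$426600
  Less exemption R$72000 → base R$354600
  R$354600 × 12% = R$42552

Standard income tax:
  R$254000 × 16% = R$40640
  R$32900 × 30% = R$9870
  → R$50510
  Less childcare facility credit R$27000 → R$23510

R$42552 > R$23510, so the shadow minimum tax is the binding amount.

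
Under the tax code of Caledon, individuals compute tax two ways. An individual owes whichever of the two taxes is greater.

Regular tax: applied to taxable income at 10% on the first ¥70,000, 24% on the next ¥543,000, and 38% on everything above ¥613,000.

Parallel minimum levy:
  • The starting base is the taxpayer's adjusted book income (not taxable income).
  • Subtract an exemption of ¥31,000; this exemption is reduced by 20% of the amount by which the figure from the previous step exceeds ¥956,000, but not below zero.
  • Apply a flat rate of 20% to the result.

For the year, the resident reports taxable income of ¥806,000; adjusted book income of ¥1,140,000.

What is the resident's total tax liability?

Parallel minimum levy:
  Base (adjusted book income): ¥1,140,000
  Exemption: 20% × (¥1,140,000 − ¥956,000) = ¥36,800 ≥ ¥31,000, so the exemption is fully phased out
  Base: ¥1,140,000 − ¥0 = ¥1,140,000
  ¥1,140,000 × 20% = ¥228,000

Regular tax:
  ¥70,000 × 10% = ¥7,000
  ¥543,000 × 24% = ¥130,320
  ¥193,000 × 38% = ¥73,340
  → ¥210,660

¥228,000 > ¥210,660, so the parallel minimum levy is the binding amount.

¥228,000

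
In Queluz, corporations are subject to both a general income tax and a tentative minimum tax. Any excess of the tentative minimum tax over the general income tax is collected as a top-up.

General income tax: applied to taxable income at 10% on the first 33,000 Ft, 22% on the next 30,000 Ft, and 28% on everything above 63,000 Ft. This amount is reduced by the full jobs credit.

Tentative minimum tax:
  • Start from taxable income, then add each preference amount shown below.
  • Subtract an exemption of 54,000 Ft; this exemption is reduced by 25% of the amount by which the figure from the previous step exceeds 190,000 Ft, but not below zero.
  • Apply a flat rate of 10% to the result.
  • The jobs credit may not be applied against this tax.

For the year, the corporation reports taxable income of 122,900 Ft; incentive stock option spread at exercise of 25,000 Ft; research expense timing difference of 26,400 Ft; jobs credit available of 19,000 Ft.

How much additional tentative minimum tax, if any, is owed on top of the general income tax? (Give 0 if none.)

4,358 Ft

General income tax:
  33,000 Ft × 10% = 3,300 Ft
  30,000 Ft × 22% = 6,600 Ft
  59,900 Ft × 28% = 16,772 Ft
  → 26,672 Ft
  Less jobs credit 19,000 Ft → 7,672 Ft

Tentative minimum tax:
  Adjusted income: 122,900 Ft + 25,000 Ft + 26,400 Ft = 174,300 Ft
  Exemption: 174,300 Ft ≤ 190,000 Ft, so full 54,000 Ft applies
  Base: 174,300 Ft − 54,000 Ft = 120,300 Ft
  120,300 Ft × 10% = 12,030 Ft

Excess of tentative minimum tax over general income tax: 12,030 Ft − 7,672 Ft = 4,358 Ft.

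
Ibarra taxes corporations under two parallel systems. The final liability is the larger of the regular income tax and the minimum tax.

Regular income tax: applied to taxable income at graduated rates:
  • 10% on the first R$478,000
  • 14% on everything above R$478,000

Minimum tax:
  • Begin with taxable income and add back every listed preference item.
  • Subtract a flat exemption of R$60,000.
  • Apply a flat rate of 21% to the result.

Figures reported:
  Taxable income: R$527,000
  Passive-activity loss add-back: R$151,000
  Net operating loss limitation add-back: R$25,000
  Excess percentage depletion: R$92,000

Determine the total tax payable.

R$154,350

Minimum tax:
  Adjusted income: R$527,000 + R$151,000 + R$25,000 + R$92,000 = R$795,000
  Less exemption R$60,000 → base R$735,000
  R$735,000 × 21% = R$154,350

Regular income tax:
  R$478,000 × 10% = R$47,800
  R$49,000 × 14% = R$6,860
  → R$54,660

R$154,350 > R$54,660, so the minimum tax is the binding amount.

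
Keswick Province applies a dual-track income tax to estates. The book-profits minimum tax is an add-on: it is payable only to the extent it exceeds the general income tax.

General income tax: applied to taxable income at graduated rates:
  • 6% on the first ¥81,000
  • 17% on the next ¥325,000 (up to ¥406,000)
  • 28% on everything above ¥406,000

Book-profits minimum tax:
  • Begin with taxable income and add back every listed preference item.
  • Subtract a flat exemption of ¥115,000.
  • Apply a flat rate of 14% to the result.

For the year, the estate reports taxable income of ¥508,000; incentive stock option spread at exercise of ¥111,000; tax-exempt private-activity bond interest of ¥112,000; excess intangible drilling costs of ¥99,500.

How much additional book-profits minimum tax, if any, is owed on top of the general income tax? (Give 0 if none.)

Book-profits minimum tax:
  Adjusted income: ¥508,000 + ¥111,000 + ¥112,000 + ¥99,500 = ¥830,500
  Less exemption ¥115,000 → base ¥715,500
  ¥715,500 × 14% = ¥100,170

General income tax:
  ¥81,000 × 6% = ¥4,860
  ¥325,000 × 17% = ¥55,250
  ¥102,000 × 28% = ¥28,560
  → ¥88,670

Excess of book-profits minimum tax over general income tax: ¥100,170 − ¥88,670 = ¥11,500.

¥11,500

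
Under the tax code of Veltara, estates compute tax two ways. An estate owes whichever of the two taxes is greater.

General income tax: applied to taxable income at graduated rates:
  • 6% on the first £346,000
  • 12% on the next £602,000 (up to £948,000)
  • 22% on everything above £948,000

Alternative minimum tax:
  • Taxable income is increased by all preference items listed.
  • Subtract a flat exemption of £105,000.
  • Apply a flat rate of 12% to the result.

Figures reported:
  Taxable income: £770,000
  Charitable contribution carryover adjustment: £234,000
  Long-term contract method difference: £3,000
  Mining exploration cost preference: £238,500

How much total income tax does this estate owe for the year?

£136,860

Alternative minimum tax:
  Adjusted income: £770,000 + £234,000 + £3,000 + £238,500 = £1,245,500
  Less exemption £105,000 → base £1,140,500
  £1,140,500 × 12% = £136,860

General income tax:
  £346,000 × 6% = £20,760
  £424,000 × 12% = £50,880
  → £71,640

£136,860 > £71,640, so the alternative minimum tax is the binding amount.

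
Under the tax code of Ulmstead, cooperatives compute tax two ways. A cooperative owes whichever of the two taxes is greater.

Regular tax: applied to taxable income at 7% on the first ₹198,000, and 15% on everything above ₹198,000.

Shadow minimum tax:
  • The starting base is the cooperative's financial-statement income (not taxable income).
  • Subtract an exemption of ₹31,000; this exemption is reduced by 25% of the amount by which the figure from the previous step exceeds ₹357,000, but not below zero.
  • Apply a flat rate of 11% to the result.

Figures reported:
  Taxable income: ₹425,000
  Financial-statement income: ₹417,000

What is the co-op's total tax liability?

Regular tax:
  ₹198,000 × 7% = ₹13,860
  ₹227,000 × 15% = ₹34,050
  → ₹47,910

Shadow minimum tax:
  Base (financial-statement income): ₹417,000
  Exemption: ₹31,000 − 25% × (₹417,000 − ₹357,000) = ₹31,000 − ₹15,000 = ₹16,000
  Base: ₹417,000 − ₹16,000 = ₹401,000
  ₹401,000 × 11% = ₹44,110

₹47,910 > ₹44,110, so the regular tax governs.

₹47,910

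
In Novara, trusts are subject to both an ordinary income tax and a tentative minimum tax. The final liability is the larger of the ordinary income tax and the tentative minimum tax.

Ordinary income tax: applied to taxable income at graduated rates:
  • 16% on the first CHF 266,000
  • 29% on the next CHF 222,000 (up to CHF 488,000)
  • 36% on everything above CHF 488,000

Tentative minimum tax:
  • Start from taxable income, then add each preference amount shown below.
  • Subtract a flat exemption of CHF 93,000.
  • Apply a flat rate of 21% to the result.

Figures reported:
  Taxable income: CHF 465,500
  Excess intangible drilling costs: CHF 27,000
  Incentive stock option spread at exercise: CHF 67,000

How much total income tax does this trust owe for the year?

CHF 100,415

Tentative minimum tax:
  Adjusted income: CHF 465,500 + CHF 27,000 + CHF 67,000 = CHF 559,500
  Less exemption CHF 93,000 → base CHF 466,500
  CHF 466,500 × 21% = CHF 97,965

Ordinary income tax:
  CHF 266,000 × 16% = CHF 42,560
  CHF 199,500 × 29% = CHF 57,855
  → CHF 100,415

CHF 100,415 > CHF 97,965, so the ordinary income tax governs.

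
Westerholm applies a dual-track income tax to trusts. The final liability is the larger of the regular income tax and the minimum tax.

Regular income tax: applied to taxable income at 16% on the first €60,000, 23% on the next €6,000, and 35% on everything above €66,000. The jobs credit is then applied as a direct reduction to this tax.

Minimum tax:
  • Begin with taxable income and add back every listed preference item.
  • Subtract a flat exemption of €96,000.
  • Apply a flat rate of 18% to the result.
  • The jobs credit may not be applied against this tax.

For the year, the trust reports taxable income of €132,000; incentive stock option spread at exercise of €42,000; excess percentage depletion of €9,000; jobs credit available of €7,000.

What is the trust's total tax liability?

€27,080

Regular income tax:
  €60,000 × 16% = €9,600
  €6,000 × 23% = €1,380
  €66,000 × 35% = €23,100
  → €34,080
  Less jobs credit €7,000 → €27,080

Minimum tax:
  Adjusted income: €132,000 + €42,000 + €9,000 = €183,000
  Less exemption €96,000 → base €87,000
  €87,000 × 18% = €15,660

€27,080 > €15,660, so the regular income tax governs.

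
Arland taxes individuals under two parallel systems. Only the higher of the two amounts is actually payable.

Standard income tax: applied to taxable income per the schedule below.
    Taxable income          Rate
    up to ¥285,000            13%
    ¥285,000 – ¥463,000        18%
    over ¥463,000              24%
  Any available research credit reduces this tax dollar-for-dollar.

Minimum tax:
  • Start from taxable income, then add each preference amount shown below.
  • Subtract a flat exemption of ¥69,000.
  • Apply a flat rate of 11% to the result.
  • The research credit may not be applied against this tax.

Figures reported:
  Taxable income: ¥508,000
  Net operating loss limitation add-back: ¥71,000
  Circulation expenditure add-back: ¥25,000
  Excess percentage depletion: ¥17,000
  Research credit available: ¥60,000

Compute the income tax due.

¥60,720

Minimum tax:
  Adjusted income: ¥508,000 + ¥71,000 + ¥25,000 + ¥17,000 = ¥621,000
  Less exemption ¥69,000 → base ¥552,000
  ¥552,000 × 11% = ¥60,720

Standard income tax:
  ¥285,000 × 13% = ¥37,050
  ¥178,000 × 18% = ¥32,040
  ¥45,000 × 24% = ¥10,800
  → ¥79,890
  Less research credit ¥60,000 → ¥19,890

¥60,720 > ¥19,890, so the minimum tax is the binding amount.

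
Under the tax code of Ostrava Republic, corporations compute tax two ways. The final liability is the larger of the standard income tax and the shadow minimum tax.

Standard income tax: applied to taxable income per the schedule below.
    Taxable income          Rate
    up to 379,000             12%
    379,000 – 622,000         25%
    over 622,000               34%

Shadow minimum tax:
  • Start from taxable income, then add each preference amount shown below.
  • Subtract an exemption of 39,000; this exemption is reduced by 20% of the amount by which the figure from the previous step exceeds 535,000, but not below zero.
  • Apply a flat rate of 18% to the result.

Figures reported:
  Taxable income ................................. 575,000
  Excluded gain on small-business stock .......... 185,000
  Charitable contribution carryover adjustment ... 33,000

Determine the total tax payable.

Standard income tax:
  379,000 × 12% = 45,480
  196,000 × 25% = 49,000
  → 94,480

Shadow minimum tax:
  Adjusted income: 575,000 + 185,000 + 33,000 = 793,000
  Exemption: 20% × (793,000 − 535,000) = 51,600 ≥ 39,000, so the exemption is fully phased out
  Base: 793,000 − 0 = 793,000
  793,000 × 18% = 142,740

142,740 > 94,480, so the shadow minimum tax is the binding amount.

142,740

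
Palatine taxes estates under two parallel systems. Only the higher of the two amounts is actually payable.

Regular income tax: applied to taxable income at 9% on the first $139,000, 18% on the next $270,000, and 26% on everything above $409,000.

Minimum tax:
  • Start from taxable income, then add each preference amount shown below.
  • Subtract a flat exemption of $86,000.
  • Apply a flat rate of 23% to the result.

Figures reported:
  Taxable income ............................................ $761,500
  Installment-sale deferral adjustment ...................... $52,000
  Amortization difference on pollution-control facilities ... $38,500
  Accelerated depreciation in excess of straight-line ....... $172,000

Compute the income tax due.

$215,740

Regular income tax:
  $139,000 × 9% = $12,510
  $270,000 × 18% = $48,600
  $352,500 × 26% = $91,650
  → $152,760

Minimum tax:
  Adjusted income: $761,500 + $52,000 + $38,500 + $172,000 = $1,024,000
  Less exemption $86,000 → base $938,000
  $938,000 × 23% = $215,740

$215,740 > $152,760, so the minimum tax is the binding amount.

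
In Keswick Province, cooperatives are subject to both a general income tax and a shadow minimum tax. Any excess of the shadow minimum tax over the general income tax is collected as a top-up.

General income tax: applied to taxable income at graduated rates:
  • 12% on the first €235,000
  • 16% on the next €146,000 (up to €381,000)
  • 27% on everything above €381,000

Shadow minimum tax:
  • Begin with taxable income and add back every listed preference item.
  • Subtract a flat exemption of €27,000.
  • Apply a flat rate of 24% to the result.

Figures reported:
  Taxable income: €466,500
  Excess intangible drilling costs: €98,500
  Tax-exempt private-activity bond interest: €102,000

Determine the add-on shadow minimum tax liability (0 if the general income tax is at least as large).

Shadow minimum tax:
  Adjusted income: €466,500 + €98,500 + €102,000 = €667,000
  Less exemption €27,000 → base €640,000
  €640,000 × 24% = €153,600

General income tax:
  €235,000 × 12% = €28,200
  €146,000 × 16% = €23,360
  €85,500 × 27% = €23,085
  → €74,645

Excess of shadow minimum tax over general income tax: €153,600 − €74,645 = €78,955.

€78,955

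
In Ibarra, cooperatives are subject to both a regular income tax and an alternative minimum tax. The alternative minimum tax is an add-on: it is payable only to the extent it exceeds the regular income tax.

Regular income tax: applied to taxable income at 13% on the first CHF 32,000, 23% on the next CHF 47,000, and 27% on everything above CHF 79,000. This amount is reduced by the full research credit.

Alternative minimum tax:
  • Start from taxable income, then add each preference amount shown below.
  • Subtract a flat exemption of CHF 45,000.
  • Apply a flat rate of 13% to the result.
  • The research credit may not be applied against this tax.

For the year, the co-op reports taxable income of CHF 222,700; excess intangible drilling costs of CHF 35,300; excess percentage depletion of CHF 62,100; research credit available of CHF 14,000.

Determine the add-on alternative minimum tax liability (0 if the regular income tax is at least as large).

CHF 0

Regular income tax:
  CHF 32,000 × 13% = CHF 4,160
  CHF 47,000 × 23% = CHF 10,810
  CHF 143,700 × 27% = CHF 38,799
  → CHF 53,769
  Less research credit CHF 14,000 → CHF 39,769

Alternative minimum tax:
  Adjusted income: CHF 222,700 + CHF 35,300 + CHF 62,100 = CHF 320,100
  Less exemption CHF 45,000 → base CHF 275,100
  CHF 275,100 × 13% = CHF 35,763

CHF 35,763 ≤ CHF 39,769, so no add-on is due.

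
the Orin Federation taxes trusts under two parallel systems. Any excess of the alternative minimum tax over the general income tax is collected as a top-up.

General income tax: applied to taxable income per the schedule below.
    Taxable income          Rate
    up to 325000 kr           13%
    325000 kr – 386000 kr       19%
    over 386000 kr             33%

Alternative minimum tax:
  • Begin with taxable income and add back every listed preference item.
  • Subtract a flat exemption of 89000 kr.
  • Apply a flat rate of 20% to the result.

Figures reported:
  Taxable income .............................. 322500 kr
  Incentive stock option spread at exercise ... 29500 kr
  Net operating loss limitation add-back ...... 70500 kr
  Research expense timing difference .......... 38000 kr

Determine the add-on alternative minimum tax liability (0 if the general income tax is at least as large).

32375 kr

General income tax:
  322500 kr × 13% = 41925 kr

Alternative minimum tax:
  Adjusted income: 322500 kr + 29500 kr + 70500 kr + 38000 kr = 460500 kr
  Less exemption 89000 kr → base 371500 kr
  371500 kr × 20% = 74300 kr

Excess of alternative minimum tax over general income tax: 74300 kr − 41925 kr = 32375 kr.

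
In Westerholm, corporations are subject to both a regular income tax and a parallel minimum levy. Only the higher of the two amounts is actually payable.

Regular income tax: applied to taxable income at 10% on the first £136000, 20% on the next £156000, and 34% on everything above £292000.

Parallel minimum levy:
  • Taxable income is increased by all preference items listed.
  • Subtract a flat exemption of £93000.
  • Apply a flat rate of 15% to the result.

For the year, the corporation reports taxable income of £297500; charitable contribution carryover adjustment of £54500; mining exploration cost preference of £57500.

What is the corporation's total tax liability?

£47475

Parallel minimum levy:
  Adjusted income: £297500 + £54500 + £57500 = £409500
  Less exemption £93000 → base £316500
  £316500 × 15% = £47475

Regular income tax:
  £136000 × 10% = £13600
  £156000 × 20% = £31200
  £5500 × 34% = £1870
  → £46670

£47475 > £46670, so the parallel minimum levy is the binding amount.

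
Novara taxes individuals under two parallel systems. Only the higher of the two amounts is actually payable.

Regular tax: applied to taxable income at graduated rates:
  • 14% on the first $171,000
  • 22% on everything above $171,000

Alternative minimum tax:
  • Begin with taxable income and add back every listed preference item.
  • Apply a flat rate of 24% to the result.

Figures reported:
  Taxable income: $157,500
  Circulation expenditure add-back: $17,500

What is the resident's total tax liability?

$42,000

Alternative minimum tax:
  Adjusted income: $157,500 + $17,500 = $175,000
  $175,000 × 24% = $42,000

Regular tax:
  $157,500 × 14% = $22,050

$42,000 > $22,050, so the alternative minimum tax is the binding amount.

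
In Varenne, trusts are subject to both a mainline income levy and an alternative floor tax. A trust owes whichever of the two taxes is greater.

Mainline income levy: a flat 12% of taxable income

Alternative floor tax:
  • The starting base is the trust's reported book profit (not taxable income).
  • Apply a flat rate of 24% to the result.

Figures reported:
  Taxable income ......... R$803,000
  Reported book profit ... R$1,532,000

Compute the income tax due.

R$367,680

Alternative floor tax:
  Base (reported book profit): R$1,532,000
  R$1,532,000 × 24% = R$367,680

Mainline income levy:
  R$803,000 × 12% = R$96,360

R$367,680 > R$96,360, so the alternative floor tax is the binding amount.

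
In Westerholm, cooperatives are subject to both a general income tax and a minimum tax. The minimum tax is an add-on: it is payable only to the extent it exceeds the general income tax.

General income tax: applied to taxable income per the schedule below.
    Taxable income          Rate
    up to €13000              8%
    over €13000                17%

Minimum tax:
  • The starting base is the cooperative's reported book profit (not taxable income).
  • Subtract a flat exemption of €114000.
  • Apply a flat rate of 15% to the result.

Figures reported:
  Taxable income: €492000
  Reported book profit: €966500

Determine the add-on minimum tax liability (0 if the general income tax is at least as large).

General income tax:
  €13000 × 8% = €1040
  €479000 × 17% = €81430
  → €82470

Minimum tax:
  Base (reported book profit): €966500
  Less exemption €114000 → base €852500
  €852500 × 15% = €127875

Excess of minimum tax over general income tax: €127875 − €82470 = €45405.

€45405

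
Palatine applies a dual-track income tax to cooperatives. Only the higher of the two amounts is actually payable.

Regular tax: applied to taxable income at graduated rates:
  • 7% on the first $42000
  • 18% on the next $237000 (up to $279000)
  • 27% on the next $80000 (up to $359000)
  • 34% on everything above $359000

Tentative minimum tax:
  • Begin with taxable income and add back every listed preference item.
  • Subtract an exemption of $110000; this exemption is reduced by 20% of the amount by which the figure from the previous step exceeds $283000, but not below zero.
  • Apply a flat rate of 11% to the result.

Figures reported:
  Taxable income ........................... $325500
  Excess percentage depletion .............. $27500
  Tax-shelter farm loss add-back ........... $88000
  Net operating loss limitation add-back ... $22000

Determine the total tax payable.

Regular tax:
  $42000 × 7% = $2940
  $237000 × 18% = $42660
  $46500 × 27% = $12555
  → $58155

Tentative minimum tax:
  Adjusted income: $325500 + $27500 + $88000 + $22000 = $463000
  Exemption: $110000 − 20% × ($463000 − $283000) = $110000 − $36000 = $74000
  Base: $463000 − $74000 = $389000
  $389000 × 11% = $42790

$58155 > $42790, so the regular tax governs.

$58155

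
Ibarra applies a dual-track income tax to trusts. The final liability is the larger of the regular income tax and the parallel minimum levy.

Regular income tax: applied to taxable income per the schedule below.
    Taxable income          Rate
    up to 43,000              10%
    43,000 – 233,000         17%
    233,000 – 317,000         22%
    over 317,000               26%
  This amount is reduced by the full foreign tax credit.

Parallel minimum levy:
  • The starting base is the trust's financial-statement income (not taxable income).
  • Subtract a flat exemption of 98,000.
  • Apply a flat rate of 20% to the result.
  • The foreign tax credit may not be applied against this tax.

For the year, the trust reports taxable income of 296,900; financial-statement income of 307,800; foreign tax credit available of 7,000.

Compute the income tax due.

43,658

Regular income tax:
  43,000 × 10% = 4,300
  190,000 × 17% = 32,300
  63,900 × 22% = 14,058
  → 50,658
  Less foreign tax credit 7,000 → 43,658

Parallel minimum levy:
  Base (financial-statement income): 307,800
  Less exemption 98,000 → base 209,800
  209,800 × 20% = 41,960

43,658 > 41,960, so the regular income tax governs.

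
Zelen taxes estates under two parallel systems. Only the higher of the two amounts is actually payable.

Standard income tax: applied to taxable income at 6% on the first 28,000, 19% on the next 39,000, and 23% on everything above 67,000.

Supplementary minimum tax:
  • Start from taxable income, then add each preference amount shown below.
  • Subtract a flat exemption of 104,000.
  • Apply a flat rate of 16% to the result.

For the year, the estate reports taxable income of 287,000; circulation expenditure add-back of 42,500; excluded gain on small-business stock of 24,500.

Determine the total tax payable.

59,690

Supplementary minimum tax:
  Adjusted income: 287,000 + 42,500 + 24,500 = 354,000
  Less exemption 104,000 → base 250,000
  250,000 × 16% = 40,000

Standard income tax:
  28,000 × 6% = 1,680
  39,000 × 19% = 7,410
  220,000 × 23% = 50,600
  → 59,690

59,690 > 40,000, so the standard income tax governs.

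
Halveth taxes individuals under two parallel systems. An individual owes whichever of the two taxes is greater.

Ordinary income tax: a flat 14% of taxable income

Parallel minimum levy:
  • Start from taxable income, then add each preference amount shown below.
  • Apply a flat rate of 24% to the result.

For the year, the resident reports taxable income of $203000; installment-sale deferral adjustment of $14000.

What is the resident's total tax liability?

Parallel minimum levy:
  Adjusted income: $203000 + $14000 = $217000
  $217000 × 24% = $52080

Ordinary income tax:
  $203000 × 14% = $28420

$52080 > $28420, so the parallel minimum levy is the binding amount.

$52080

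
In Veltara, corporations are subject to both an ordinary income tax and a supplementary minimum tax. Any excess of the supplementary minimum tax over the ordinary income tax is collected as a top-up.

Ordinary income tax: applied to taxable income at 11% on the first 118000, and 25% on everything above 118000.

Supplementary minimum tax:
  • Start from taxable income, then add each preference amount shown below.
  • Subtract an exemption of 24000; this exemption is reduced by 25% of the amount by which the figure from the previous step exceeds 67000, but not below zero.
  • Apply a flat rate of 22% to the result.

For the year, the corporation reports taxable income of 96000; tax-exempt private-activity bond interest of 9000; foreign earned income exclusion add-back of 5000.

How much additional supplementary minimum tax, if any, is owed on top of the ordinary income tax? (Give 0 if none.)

Supplementary minimum tax:
  Adjusted income: 96000 + 9000 + 5000 = 110000
  Exemption: 24000 − 25% × (110000 − 67000) = 24000 − 10750 = 13250
  Base: 110000 − 13250 = 96750
  96750 × 22% = 21285

Ordinary income tax:
  96000 × 11% = 10560

Excess of supplementary minimum tax over ordinary income tax: 21285 − 10560 = 10725.

10725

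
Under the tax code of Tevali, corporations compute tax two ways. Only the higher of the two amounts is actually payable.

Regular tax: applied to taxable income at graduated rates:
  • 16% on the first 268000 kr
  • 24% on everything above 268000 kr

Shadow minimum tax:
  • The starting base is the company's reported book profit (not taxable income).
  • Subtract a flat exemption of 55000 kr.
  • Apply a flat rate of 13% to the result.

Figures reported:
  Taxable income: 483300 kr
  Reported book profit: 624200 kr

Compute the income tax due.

Shadow minimum tax:
  Base (reported book profit): 624200 kr
  Less exemption 55000 kr → base 569200 kr
  569200 kr × 13% = 73996 kr

Regular tax:
  268000 kr × 16% = 42880 kr
  215300 kr × 24% = 51672 kr
  → 94552 kr

94552 kr > 73996 kr, so the regular tax governs.

94552 kr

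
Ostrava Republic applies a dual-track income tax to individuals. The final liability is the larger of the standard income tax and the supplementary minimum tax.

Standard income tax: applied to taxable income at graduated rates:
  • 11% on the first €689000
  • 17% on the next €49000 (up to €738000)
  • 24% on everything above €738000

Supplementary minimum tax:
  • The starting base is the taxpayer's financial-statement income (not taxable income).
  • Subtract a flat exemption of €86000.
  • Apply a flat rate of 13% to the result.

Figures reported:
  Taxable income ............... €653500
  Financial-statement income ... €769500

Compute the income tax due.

Supplementary minimum tax:
  Base (financial-statement income): €769500
  Less exemption €86000 → base €683500
  €683500 × 13% = €88855

Standard income tax:
  €653500 × 11% = €71885

€88855 > €71885, so the supplementary minimum tax is the binding amount.

€88855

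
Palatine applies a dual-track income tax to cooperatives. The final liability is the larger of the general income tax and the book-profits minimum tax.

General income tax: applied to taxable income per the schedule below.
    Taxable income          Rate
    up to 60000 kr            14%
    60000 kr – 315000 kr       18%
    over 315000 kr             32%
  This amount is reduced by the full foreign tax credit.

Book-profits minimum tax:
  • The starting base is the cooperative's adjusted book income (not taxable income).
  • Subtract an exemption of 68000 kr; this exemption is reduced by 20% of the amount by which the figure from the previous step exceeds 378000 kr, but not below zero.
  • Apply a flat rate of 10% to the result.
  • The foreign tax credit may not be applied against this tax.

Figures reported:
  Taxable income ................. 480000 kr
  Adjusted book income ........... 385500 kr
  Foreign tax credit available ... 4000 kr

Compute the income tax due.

103100 kr

General income tax:
  60000 kr × 14% = 8400 kr
  255000 kr × 18% = 45900 kr
  165000 kr × 32% = 52800 kr
  → 107100 kr
  Less foreign tax credit 4000 kr → 103100 kr

Book-profits minimum tax:
  Base (adjusted book income): 385500 kr
  Exemption: 68000 kr − 20% × (385500 kr − 378000 kr) = 68000 kr − 1500 kr = 66500 kr
  Base: 385500 kr − 66500 kr = 319000 kr
  319000 kr × 10% = 31900 kr

103100 kr > 31900 kr, so the general income tax governs.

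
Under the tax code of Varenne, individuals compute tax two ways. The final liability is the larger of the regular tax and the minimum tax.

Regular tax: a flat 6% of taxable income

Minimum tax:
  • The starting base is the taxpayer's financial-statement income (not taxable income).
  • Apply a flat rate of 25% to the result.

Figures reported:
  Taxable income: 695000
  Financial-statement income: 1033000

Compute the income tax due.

Regular tax:
  695000 × 6% = 41700

Minimum tax:
  Base (financial-statement income): 1033000
  1033000 × 25% = 258250

258250 > 41700, so the minimum tax is the binding amount.

258250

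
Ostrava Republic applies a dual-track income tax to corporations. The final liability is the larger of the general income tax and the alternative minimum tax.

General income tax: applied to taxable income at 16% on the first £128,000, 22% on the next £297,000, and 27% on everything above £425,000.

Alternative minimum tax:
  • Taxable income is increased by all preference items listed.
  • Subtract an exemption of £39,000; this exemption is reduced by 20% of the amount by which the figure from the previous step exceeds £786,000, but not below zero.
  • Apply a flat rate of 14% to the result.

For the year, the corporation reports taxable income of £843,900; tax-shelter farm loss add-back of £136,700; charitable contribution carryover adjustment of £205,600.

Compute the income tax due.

£198,923

General income tax:
  £128,000 × 16% = £20,480
  £297,000 × 22% = £65,340
  £418,900 × 27% = £113,103
  → £198,923

Alternative minimum tax:
  Adjusted income: £843,900 + £136,700 + £205,600 = £1,186,200
  Exemption: 20% × (£1,186,200 − £786,000) = £80,040 ≥ £39,000, so the exemption is fully phased out
  Base: £1,186,200 − £0 = £1,186,200
  £1,186,200 × 14% = £166,068

£198,923 > £166,068, so the general income tax governs.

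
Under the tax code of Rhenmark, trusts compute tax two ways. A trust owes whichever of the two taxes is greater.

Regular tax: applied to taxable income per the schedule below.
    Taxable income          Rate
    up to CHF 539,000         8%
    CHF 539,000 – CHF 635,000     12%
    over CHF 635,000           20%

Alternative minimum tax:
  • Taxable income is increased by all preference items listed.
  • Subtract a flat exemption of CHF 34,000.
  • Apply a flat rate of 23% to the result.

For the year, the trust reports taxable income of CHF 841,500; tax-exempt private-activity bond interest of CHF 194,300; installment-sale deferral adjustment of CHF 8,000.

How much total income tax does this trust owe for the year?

CHF 232,254

Alternative minimum tax:
  Adjusted income: CHF 841,500 + CHF 194,300 + CHF 8,000 = CHF 1,043,800
  Less exemption CHF 34,000 → base CHF 1,009,800
  CHF 1,009,800 × 23% = CHF 232,254

Regular tax:
  CHF 539,000 × 8% = CHF 43,120
  CHF 96,000 × 12% = CHF 11,520
  CHF 206,500 × 20% = CHF 41,300
  → CHF 95,940

CHF 232,254 > CHF 95,940, so the alternative minimum tax is the binding amount.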